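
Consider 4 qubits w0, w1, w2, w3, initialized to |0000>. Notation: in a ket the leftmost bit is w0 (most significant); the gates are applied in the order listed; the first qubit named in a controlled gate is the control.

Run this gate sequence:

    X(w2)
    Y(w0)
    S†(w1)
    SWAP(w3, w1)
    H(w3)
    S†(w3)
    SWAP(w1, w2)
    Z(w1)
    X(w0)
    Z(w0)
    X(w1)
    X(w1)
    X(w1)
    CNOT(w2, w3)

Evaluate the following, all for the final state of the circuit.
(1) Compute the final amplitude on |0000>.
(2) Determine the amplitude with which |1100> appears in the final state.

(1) The amplitude on |0000> is -sqrt(2)*I/2.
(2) |1100> carries amplitude 0 in the final state.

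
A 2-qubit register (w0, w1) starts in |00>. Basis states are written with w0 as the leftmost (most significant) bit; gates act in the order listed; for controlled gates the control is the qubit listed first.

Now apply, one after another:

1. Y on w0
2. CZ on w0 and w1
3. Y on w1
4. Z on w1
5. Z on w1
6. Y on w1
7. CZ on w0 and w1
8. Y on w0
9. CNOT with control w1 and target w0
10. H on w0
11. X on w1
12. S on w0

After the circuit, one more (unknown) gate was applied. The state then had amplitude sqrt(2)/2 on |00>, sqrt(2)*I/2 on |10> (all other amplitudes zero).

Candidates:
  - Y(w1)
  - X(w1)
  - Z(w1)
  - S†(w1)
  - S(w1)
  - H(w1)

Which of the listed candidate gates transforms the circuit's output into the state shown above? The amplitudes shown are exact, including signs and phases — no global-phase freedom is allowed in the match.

The applied gate was X(w1). Key observation: steps 1-8 multiply out to the identity, so the circuit reduces to the remaining gates.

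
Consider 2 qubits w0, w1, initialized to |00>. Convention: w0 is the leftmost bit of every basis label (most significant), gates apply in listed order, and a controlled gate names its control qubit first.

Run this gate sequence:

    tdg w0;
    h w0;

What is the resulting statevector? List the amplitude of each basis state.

After the circuit, the state carries amplitude sqrt(2)/2 on |00>, 0 on |01>, sqrt(2)/2 on |10>, 0 on |11>.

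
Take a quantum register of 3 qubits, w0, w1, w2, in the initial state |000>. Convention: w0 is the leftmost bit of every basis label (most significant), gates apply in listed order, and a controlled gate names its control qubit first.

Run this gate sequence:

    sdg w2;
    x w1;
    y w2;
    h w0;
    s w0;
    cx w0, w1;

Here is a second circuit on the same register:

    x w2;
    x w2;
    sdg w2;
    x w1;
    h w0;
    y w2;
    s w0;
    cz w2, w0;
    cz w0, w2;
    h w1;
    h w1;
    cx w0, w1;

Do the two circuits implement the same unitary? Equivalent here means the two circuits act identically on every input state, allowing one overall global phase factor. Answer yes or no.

Yes: on every input state the two circuits agree up to one overall phase factor.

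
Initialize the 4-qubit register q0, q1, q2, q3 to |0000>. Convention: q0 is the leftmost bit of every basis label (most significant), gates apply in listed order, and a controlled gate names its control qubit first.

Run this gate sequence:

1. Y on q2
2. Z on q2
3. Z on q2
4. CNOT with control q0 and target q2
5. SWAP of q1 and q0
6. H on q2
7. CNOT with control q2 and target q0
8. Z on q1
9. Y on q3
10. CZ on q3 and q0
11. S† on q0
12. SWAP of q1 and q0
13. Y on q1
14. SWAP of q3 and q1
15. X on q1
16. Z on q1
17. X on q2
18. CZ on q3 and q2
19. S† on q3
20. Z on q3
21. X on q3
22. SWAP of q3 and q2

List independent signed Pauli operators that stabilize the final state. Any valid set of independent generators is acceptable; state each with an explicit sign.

One valid set of independent stabilizer generators is -IIXX, +ZIII, +IZII, -IIZZ (any independent generating set of the same group is equally correct).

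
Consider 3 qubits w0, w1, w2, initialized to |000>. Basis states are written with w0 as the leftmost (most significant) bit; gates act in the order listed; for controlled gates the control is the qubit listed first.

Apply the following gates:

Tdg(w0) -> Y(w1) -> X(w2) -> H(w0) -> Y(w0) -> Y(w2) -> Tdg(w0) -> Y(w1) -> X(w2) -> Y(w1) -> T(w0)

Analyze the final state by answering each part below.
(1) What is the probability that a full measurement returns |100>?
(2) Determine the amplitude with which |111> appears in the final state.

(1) The probability of measuring |100> is 0.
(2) The final state's coefficient on |111> equals sqrt(2)*I/2.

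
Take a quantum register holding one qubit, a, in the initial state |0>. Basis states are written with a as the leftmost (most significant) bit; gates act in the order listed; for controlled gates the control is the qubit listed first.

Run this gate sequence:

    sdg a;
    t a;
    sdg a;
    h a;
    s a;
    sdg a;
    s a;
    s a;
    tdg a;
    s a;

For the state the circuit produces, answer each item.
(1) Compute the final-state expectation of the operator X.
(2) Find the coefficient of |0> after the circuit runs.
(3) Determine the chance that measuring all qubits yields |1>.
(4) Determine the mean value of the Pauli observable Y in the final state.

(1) The observable X averages to -sqrt(2)/2.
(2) The amplitude on |0> is sqrt(2)/2.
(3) Outcome |1> occurs with probability 1/2.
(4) In the final state, Y has expectation -sqrt(2)/2.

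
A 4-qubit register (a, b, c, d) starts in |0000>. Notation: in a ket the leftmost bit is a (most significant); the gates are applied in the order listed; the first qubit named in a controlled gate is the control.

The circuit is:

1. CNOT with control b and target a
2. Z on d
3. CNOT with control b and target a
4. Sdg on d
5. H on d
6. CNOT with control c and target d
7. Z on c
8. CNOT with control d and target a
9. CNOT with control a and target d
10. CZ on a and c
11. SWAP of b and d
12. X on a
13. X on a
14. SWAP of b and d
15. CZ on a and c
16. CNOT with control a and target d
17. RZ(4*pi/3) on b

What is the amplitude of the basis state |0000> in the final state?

The amplitude on |0000> is -sqrt(2)*exp(I*pi/3)/2. Key observation: steps 9-16 multiply out to the identity, so the circuit reduces to the remaining gates.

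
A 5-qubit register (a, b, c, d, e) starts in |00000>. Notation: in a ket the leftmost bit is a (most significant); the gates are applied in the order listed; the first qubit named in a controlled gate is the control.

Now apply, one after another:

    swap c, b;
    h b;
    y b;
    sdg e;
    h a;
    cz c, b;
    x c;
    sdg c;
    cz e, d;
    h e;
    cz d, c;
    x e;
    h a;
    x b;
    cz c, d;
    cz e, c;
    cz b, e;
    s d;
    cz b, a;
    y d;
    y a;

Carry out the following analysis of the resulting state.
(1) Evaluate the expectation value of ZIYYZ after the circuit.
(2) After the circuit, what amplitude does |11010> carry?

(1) In the final state, ZIYYZ has expectation 0.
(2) |11010> carries amplitude 0 in the final state.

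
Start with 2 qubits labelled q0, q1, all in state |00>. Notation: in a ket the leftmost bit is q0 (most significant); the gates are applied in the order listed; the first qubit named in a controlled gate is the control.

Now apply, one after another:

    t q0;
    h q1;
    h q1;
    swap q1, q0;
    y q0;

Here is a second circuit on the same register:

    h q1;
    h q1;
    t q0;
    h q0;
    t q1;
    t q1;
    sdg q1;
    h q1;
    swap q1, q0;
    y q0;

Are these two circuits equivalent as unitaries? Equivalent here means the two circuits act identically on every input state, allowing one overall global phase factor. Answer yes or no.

No: there is an input state on which the two circuits produce genuinely different outputs (not merely differing by a phase).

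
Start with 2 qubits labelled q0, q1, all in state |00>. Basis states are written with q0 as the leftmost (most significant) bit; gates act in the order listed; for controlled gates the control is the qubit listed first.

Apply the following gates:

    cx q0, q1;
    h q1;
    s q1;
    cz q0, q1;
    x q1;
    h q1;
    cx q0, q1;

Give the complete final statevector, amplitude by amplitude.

The resulting statevector has amplitude 1/2 + I/2 on |00>, -1/2 + I/2 on |01>, 0 on |10>, 0 on |11>.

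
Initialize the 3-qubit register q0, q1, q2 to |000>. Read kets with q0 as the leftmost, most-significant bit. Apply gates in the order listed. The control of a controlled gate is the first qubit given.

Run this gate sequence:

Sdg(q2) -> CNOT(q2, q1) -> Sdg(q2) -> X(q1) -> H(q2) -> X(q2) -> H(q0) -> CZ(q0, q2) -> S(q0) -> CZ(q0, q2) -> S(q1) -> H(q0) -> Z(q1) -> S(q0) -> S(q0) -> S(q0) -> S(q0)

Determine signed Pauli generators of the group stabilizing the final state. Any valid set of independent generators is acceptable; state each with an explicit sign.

One valid set of independent stabilizer generators is -YII, +IIX, -IZI (any independent generating set of the same group is equally correct). Key observation: steps 14-17 multiply out to the identity, so the circuit reduces to the remaining gates.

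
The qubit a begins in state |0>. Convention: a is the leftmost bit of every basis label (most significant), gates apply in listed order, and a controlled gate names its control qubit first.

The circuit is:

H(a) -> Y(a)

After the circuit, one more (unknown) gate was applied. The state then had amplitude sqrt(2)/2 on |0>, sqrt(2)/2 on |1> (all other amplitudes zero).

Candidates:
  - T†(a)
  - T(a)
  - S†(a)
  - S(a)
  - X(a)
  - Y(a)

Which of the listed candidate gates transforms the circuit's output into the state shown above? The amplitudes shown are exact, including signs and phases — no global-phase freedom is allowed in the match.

The unique candidate consistent with the amplitudes is Y(a).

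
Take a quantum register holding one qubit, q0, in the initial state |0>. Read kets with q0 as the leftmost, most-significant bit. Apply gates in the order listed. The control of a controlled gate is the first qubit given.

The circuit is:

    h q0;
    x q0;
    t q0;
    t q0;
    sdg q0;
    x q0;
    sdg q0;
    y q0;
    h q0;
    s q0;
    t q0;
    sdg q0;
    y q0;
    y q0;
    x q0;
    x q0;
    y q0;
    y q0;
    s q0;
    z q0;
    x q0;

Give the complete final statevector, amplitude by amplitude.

The final amplitudes are -sqrt(2)/2 on |0>, -1/2 + I/2 on |1>. Key observation: steps 14-17 multiply out to the identity, so the circuit reduces to the remaining gates.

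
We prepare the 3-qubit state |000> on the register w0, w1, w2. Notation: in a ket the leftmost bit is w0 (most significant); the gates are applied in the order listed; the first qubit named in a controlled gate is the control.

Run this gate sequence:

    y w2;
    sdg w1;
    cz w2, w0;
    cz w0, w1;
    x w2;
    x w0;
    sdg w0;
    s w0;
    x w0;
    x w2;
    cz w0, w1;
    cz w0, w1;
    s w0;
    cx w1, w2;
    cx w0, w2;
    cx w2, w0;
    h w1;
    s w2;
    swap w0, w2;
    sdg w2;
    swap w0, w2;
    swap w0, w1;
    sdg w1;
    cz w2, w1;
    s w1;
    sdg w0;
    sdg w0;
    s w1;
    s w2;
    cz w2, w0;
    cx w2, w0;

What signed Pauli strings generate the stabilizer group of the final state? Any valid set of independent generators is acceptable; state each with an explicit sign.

The final state is stabilized by the group generated by +XII, -IZI, -IIZ; other independent generating sets are equally valid.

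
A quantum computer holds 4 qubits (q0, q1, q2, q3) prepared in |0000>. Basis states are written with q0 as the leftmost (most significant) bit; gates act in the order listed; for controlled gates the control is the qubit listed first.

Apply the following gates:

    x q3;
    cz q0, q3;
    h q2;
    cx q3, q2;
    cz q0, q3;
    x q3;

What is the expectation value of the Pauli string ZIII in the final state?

The observable ZIII averages to 1.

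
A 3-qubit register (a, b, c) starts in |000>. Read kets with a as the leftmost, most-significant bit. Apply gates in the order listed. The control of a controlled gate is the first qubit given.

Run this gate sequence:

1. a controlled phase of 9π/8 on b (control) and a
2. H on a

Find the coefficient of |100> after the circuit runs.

The amplitude on |100> is sqrt(2)/2.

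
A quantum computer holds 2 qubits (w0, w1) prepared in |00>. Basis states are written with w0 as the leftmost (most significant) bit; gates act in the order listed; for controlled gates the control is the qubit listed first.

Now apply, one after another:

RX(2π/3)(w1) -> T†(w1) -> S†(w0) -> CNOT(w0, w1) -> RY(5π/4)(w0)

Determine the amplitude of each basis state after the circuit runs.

The resulting statevector has amplitude -sqrt(2 - sqrt(2))/4 on |00>, sqrt(6 - 3*sqrt(2))*exp(I*pi/4)/4 on |01>, sqrt(sqrt(2) + 2)/4 on |10>, -sqrt(3*sqrt(2) + 6)*exp(I*pi/4)/4 on |11>.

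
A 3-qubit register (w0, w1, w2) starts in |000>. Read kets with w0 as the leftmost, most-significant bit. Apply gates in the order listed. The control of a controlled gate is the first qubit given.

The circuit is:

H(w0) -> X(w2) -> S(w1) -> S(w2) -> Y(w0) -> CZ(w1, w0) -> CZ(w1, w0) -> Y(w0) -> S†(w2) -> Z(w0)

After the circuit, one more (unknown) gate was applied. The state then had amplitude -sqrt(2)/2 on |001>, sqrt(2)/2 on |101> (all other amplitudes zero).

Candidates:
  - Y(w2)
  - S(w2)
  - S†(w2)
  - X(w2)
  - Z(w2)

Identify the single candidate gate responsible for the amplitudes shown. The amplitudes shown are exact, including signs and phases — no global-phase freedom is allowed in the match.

The unique candidate consistent with the amplitudes is Z(w2). Key observation: the block from step 4 through step 9 cancels to the identity and can be dropped.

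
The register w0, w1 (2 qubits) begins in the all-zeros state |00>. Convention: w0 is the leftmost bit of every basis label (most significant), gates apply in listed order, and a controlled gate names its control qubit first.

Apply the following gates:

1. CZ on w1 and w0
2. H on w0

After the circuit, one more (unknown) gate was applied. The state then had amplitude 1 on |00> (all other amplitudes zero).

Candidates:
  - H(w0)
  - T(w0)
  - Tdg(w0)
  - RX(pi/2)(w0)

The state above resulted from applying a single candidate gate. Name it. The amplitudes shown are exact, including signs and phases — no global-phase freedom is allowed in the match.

The applied gate was H(w0).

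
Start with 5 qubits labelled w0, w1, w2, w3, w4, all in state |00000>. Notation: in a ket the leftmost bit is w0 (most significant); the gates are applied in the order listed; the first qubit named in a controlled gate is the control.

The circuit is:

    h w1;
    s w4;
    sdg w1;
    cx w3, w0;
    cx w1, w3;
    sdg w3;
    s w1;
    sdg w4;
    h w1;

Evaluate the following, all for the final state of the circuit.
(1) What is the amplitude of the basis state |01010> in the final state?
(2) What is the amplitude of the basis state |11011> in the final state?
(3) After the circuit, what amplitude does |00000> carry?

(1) The amplitude on |01010> is I/2.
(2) The amplitude on |11011> is 0.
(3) The amplitude on |00000> is 1/2.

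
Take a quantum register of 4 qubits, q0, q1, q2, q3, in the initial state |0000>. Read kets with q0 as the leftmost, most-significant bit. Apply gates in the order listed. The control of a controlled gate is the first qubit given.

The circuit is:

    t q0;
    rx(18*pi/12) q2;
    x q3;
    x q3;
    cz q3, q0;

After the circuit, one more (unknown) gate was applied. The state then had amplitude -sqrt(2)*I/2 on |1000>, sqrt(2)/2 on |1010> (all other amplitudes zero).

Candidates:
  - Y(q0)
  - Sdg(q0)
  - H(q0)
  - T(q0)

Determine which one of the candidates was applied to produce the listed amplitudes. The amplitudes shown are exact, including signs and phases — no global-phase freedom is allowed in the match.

The unique candidate consistent with the amplitudes is Y(q0).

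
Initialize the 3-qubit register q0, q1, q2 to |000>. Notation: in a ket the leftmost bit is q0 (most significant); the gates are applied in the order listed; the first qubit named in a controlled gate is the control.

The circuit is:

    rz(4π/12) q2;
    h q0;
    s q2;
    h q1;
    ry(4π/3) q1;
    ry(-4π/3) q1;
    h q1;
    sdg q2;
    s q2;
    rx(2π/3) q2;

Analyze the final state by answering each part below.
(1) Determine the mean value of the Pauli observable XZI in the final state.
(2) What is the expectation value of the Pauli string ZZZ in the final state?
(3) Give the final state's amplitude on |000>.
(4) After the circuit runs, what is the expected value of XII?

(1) In the final state, XZI has expectation 1. Key observation: steps 3-8 multiply out to the identity, so the circuit reduces to the remaining gates.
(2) The observable ZZZ averages to 0.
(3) The final state's coefficient on |000> equals -sqrt(2)*exp(5*I*pi/6)/4.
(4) The observable XII averages to 1.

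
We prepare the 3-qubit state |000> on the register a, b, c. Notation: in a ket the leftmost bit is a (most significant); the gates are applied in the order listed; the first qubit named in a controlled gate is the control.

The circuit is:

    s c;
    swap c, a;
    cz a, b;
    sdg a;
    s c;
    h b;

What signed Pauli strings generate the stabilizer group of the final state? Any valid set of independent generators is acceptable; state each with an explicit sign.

One valid set of independent stabilizer generators is +IXI, +ZII, +IIZ (any independent generating set of the same group is equally correct).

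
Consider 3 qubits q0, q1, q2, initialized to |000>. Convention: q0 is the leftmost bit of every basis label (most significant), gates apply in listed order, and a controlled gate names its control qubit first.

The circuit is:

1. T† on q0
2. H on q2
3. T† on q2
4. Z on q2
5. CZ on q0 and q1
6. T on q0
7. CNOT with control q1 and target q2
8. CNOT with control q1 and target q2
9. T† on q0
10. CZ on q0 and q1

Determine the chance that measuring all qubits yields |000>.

Outcome |000> occurs with probability 1/2.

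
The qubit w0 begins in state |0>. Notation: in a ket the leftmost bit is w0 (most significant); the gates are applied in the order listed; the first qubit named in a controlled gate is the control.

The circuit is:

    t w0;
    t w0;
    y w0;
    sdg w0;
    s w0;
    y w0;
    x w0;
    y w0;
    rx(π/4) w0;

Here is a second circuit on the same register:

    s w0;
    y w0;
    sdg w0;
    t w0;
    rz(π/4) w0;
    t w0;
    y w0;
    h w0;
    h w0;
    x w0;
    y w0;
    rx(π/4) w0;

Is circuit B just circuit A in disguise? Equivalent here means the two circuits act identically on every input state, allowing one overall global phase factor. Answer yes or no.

No — the two circuits implement different unitaries, even allowing a global phase.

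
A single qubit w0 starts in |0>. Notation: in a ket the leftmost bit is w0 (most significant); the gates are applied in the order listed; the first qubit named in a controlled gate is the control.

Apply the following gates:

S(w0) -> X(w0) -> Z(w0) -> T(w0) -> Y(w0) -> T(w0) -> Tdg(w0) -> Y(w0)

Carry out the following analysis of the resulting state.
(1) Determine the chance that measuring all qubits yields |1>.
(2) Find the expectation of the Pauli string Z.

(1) A full measurement returns |1> with probability 1. Key observation: gates 5-8 undo each other exactly, leaving only the rest of the circuit to track.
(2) The observable Z averages to -1.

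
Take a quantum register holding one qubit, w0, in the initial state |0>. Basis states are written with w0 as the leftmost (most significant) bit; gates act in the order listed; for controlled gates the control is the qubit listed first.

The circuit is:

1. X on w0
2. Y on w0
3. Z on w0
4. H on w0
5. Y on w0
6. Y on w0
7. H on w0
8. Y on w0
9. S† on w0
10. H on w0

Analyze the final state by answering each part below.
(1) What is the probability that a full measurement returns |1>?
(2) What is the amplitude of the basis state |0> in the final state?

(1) A full measurement returns |1> with probability 1/2.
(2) The final state's coefficient on |0> equals -sqrt(2)*I/2.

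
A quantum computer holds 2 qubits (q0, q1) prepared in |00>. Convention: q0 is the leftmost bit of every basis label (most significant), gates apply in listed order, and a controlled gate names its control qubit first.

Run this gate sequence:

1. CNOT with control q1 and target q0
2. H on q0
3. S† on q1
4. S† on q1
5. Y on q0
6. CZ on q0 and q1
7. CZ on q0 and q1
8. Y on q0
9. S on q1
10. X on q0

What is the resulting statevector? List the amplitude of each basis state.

The resulting statevector has amplitude sqrt(2)/2 on |00>, 0 on |01>, sqrt(2)/2 on |10>, 0 on |11>. Key observation: steps 4-9 multiply out to the identity, so the circuit reduces to the remaining gates.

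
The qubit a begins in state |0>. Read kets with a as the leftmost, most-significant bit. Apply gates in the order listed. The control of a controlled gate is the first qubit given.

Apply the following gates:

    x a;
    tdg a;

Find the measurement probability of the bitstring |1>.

Outcome |1> occurs with probability 1.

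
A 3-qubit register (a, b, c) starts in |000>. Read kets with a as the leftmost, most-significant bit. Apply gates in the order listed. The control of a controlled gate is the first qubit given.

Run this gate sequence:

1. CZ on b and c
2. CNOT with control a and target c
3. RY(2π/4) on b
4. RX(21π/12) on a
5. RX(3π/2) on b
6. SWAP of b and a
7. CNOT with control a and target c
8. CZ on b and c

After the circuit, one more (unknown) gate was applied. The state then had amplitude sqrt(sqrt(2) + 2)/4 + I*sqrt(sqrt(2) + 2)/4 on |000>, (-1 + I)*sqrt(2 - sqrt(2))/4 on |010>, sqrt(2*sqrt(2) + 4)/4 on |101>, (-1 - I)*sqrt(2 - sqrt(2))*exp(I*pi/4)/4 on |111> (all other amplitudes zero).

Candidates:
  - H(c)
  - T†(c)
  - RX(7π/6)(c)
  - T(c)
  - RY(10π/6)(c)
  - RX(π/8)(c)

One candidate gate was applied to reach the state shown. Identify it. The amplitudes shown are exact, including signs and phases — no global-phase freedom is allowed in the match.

It was T†(c) that produced the state shown.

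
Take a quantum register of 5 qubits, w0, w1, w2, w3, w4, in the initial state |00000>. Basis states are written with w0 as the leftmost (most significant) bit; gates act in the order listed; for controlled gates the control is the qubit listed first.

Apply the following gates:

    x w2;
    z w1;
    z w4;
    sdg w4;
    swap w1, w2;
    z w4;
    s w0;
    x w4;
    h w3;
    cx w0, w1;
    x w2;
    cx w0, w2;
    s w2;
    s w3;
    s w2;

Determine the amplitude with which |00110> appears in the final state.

|00110> carries amplitude 0 in the final state.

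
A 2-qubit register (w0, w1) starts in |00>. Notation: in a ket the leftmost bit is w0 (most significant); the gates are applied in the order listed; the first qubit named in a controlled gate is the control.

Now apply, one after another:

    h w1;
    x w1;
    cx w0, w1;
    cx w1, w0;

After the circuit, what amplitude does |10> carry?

The amplitude on |10> is 0.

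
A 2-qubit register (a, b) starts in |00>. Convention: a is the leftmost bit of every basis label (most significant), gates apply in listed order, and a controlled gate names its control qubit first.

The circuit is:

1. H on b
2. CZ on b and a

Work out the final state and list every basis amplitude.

After the circuit, the state carries amplitude sqrt(2)/2 on |00>, sqrt(2)/2 on |01>, 0 on |10>, 0 on |11>.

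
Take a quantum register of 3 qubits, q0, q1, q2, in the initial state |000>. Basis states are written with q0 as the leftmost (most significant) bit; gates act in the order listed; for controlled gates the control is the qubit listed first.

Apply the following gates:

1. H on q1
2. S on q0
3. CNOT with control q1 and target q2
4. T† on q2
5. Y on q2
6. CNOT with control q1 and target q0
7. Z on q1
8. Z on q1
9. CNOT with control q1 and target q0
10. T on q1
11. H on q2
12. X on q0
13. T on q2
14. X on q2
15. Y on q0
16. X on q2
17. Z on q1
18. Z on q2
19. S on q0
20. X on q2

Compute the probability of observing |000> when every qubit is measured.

Outcome |000> occurs with probability 1/4. Key observation: gates 6-9 undo each other exactly, leaving only the rest of the circuit to track.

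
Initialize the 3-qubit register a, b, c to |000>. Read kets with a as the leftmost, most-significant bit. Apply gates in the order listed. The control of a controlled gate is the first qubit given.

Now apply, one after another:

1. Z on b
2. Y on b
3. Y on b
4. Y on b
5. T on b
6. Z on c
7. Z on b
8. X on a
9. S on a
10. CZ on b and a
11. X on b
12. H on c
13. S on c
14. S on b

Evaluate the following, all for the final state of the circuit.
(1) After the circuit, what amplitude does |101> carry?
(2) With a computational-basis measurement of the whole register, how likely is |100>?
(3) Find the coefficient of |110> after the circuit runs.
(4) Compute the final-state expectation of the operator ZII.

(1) The final state's coefficient on |101> equals -sqrt(2)*exp(3*I*pi/4)/2.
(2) A full measurement returns |100> with probability 1/2.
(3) The amplitude on |110> is 0.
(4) In the final state, ZII has expectation -1.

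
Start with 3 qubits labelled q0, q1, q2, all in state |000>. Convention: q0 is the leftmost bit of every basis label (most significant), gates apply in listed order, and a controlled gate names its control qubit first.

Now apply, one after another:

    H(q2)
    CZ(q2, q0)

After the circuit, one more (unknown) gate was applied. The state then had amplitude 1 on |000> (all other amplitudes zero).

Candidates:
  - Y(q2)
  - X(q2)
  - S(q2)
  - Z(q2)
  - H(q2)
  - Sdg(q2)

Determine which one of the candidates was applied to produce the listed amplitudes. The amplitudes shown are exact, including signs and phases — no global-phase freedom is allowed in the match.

The applied gate was H(q2).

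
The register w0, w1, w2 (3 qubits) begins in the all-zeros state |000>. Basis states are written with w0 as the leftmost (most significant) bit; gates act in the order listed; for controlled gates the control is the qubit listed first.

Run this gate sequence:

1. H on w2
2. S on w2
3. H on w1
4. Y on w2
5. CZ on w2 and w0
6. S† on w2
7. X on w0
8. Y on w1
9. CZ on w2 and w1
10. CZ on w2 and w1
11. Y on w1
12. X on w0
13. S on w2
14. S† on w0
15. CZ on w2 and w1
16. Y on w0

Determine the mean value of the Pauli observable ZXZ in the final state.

The observable ZXZ averages to -1. Key observation: the block from step 6 through step 13 cancels to the identity and can be dropped.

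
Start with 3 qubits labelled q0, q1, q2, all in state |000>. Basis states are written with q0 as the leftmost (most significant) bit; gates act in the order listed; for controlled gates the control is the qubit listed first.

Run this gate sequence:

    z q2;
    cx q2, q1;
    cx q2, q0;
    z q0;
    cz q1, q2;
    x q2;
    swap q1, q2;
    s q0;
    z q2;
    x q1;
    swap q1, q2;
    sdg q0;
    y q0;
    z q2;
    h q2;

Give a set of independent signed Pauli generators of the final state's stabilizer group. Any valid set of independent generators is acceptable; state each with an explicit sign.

One valid set of independent stabilizer generators is +IIX, -ZII, +IZI (any independent generating set of the same group is equally correct).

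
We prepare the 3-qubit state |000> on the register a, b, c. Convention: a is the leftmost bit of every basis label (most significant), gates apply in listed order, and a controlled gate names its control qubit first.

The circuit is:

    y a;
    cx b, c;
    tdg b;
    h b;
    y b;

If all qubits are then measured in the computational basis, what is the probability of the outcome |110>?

A full measurement returns |110> with probability 1/2.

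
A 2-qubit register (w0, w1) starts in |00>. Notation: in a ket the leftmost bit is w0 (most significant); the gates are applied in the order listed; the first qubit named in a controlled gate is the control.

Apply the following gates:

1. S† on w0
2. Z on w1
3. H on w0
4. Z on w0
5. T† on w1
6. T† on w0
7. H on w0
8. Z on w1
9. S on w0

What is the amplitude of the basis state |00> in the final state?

|00> carries amplitude 1/2 + exp(3*I*pi/4)/2 in the final state.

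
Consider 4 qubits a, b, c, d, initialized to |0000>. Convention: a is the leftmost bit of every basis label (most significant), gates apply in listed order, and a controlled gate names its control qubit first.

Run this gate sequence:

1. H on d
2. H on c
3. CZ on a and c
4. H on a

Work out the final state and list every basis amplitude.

The resulting statevector has amplitude sqrt(2)/4 on |0000>, sqrt(2)/4 on |0001>, sqrt(2)/4 on |0010>, sqrt(2)/4 on |0011>, 0 on |0100>, 0 on |0101>, 0 on |0110>, 0 on |0111>, sqrt(2)/4 on |1000>, sqrt(2)/4 on |1001>, sqrt(2)/4 on |1010>, sqrt(2)/4 on |1011>, 0 on |1100>, 0 on |1101>, 0 on |1110>, 0 on |1111>.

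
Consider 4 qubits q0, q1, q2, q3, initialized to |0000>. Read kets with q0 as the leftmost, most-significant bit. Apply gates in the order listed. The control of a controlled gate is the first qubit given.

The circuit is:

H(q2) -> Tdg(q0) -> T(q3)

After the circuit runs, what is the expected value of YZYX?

In the final state, YZYX has expectation 0.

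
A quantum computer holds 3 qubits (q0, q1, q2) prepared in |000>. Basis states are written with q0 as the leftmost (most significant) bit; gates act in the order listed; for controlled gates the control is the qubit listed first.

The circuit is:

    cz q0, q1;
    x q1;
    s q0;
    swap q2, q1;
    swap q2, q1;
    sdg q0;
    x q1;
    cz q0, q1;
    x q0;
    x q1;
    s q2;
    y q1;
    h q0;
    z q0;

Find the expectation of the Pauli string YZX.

In the final state, YZX has expectation 0. Key observation: the block from step 1 through step 8 cancels to the identity and can be dropped.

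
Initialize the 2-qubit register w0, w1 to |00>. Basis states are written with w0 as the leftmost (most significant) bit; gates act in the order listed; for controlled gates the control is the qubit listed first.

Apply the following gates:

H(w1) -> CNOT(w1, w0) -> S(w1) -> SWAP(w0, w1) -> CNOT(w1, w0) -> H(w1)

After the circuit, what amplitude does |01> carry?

|01> carries amplitude 1/2 - I/2 in the final state.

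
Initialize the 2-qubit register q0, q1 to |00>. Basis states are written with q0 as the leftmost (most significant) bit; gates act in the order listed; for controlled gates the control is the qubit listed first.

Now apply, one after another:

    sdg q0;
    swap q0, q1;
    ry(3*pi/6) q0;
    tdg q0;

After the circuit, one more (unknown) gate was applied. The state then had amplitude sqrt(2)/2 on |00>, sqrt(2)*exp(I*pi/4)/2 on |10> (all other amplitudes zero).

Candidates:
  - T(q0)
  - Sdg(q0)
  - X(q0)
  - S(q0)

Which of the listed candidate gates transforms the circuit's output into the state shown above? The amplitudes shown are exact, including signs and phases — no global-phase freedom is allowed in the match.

It was S(q0) that produced the state shown.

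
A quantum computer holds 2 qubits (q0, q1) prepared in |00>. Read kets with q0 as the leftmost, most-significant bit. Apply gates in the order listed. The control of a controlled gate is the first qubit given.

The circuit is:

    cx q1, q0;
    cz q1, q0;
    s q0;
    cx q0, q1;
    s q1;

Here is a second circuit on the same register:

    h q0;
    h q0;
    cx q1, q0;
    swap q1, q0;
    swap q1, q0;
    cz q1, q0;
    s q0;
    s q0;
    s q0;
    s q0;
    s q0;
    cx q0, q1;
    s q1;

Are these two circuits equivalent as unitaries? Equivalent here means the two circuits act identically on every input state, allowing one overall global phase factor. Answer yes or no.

Yes — the two circuits implement the same unitary up to a global phase.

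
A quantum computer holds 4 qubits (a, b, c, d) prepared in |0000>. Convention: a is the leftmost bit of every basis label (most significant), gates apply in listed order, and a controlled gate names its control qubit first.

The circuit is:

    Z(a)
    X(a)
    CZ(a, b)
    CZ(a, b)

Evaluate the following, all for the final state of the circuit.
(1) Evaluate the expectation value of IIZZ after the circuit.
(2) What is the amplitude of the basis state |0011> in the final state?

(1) The observable IIZZ averages to 1. Key observation: gates 3-4 undo each other exactly, leaving only the rest of the circuit to track.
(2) The final state's coefficient on |0011> equals 0.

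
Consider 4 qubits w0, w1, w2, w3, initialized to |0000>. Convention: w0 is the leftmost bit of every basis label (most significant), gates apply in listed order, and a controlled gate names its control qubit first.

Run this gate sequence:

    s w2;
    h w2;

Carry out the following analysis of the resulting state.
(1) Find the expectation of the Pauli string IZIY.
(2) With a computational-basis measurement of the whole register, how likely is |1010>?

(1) In the final state, IZIY has expectation 0.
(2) A full measurement returns |1010> with probability 0.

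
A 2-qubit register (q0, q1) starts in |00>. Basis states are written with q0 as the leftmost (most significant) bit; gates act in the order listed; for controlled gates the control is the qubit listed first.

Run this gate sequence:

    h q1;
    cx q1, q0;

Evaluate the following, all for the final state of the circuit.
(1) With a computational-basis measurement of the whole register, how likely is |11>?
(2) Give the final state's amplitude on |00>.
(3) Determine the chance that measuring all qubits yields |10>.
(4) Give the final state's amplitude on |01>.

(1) Outcome |11> occurs with probability 1/2.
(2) |00> carries amplitude sqrt(2)/2 in the final state.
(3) Outcome |10> occurs with probability 0.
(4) The amplitude on |01> is 0.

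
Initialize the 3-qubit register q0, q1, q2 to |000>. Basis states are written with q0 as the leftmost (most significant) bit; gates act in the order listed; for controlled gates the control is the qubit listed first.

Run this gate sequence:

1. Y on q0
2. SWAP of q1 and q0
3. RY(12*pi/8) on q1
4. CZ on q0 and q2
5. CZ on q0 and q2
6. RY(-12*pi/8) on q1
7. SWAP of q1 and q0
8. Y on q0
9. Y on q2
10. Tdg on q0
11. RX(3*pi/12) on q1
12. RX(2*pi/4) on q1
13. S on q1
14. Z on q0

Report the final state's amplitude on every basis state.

The final amplitudes are -sqrt(2)*I*sqrt(2 - sqrt(2))/4 + sqrt(2)*I*sqrt(sqrt(2) + 2)/4 on |001>, sqrt(2)*I*sqrt(2 - sqrt(2))/4 + sqrt(2)*I*sqrt(sqrt(2) + 2)/4 on |011>, and 0 on every other basis state. Key observation: gates 1-8 undo each other exactly, leaving only the rest of the circuit to track.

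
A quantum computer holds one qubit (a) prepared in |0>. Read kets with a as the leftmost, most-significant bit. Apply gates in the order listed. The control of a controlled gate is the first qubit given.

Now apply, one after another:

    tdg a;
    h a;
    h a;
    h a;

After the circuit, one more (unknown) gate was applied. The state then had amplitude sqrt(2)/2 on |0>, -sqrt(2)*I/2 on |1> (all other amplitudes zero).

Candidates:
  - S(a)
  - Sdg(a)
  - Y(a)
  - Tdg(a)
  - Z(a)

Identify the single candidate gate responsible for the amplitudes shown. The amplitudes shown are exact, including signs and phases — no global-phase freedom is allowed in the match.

It was Sdg(a) that produced the state shown.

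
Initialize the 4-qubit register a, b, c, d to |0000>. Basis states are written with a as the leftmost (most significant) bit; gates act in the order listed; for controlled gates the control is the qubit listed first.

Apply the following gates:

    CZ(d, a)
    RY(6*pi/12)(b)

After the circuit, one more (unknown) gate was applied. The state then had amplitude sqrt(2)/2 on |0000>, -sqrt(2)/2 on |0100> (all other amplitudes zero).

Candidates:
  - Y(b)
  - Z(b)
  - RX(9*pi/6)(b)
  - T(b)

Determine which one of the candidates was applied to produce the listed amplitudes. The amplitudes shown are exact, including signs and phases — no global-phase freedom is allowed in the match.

The applied gate was Z(b).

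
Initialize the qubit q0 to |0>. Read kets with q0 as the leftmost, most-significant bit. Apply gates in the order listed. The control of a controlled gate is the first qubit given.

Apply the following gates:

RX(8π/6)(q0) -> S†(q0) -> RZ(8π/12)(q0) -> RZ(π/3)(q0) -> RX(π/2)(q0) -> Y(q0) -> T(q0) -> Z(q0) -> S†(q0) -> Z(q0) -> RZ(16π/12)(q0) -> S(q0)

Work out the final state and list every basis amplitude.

After the circuit, the state carries amplitude (sqrt(6) + sqrt(2)*I)*exp(I*pi/3)/4 on |0>, (sqrt(6) - sqrt(2)*I)*exp(5*I*pi/12)/4 on |1>.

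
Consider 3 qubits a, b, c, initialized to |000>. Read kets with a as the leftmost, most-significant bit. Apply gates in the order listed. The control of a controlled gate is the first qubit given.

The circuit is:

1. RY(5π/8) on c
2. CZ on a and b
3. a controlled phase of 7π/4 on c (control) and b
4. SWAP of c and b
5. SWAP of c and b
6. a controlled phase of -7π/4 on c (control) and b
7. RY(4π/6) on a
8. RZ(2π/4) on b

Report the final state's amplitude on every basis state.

The final amplitudes are -exp(3*I*pi/4)*cos(5*pi/16)/2 on |000>, -exp(3*I*pi/4)*sin(5*pi/16)/2 on |001>, 0 on |010>, 0 on |011>, -sqrt(3)*exp(3*I*pi/4)*cos(5*pi/16)/2 on |100>, -sqrt(3)*exp(3*I*pi/4)*sin(5*pi/16)/2 on |101>, 0 on |110>, 0 on |111>. Key observation: the block from step 3 through step 6 cancels to the identity and can be dropped.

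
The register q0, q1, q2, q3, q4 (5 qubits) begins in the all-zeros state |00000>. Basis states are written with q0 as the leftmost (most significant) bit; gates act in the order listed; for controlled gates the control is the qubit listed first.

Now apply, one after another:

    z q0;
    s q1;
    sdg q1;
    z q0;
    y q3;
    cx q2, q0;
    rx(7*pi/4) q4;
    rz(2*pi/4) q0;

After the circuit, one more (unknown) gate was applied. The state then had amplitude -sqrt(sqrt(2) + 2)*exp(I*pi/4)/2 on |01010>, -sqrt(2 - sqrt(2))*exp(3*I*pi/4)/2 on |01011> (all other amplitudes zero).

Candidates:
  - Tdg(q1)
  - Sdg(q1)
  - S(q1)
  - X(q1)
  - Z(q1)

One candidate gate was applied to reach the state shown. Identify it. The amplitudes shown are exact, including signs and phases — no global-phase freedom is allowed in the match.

The applied gate was X(q1). Key observation: gates 1-4 undo each other exactly, leaving only the rest of the circuit to track.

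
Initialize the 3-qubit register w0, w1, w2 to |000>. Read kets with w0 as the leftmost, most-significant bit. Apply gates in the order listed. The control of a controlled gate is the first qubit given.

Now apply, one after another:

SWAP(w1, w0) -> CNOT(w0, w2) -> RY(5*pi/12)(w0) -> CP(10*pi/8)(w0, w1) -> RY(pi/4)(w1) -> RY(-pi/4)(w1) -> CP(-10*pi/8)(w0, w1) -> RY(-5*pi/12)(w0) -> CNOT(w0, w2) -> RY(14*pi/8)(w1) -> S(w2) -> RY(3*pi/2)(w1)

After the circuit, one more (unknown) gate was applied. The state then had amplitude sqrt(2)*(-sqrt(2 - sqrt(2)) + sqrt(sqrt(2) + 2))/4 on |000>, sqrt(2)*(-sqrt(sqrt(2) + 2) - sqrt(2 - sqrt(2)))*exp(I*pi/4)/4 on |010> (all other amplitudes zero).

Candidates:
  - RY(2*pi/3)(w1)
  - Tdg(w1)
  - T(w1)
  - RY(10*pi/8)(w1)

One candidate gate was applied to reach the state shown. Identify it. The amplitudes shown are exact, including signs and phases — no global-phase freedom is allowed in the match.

The applied gate was T(w1). Key observation: gates 2-9 undo each other exactly, leaving only the rest of the circuit to track.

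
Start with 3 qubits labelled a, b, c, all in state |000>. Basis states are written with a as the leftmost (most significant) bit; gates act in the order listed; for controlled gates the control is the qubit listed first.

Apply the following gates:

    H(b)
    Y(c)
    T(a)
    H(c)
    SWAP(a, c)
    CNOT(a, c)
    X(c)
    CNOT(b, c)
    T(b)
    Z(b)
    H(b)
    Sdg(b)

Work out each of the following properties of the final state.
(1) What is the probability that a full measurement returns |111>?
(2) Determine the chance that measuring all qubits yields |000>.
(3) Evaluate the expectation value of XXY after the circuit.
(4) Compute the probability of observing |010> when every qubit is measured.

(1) The probability of measuring |111> is 1/8.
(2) Outcome |000> occurs with probability 1/8.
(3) The observable XXY averages to 0.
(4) Outcome |010> occurs with probability 1/8.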